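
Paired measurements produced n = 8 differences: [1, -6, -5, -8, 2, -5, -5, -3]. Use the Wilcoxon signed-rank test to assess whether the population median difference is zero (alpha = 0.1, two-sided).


Step 1: Drop any zero differences (none here) and take |d_i|.
|d| = [1, 6, 5, 8, 2, 5, 5, 3]
Step 2: Midrank |d_i| (ties get averaged ranks).
ranks: |1|->1, |6|->7, |5|->5, |8|->8, |2|->2, |5|->5, |5|->5, |3|->3
Step 3: Attach original signs; sum ranks with positive sign and with negative sign.
W+ = 1 + 2 = 3
W- = 7 + 5 + 8 + 5 + 5 + 3 = 33
(Check: W+ + W- = 36 should equal n(n+1)/2 = 36.)
Step 4: Test statistic W = min(W+, W-) = 3.
Step 5: Ties in |d|, so use the tie-corrected normal approximation.
        E[W] = n(n+1)/4 = 8*9/4 = 18.
        Tie groups: |d|=5 (t=3); sum(t^3 - t) = 24.
        Var[W] = n(n+1)(2n+1)/24 - sum(t^3-t)/48 = 1224/24 - 24/48 = 50.5.
        z = (W - E[W]) / sqrt(Var[W]) = (3 - 18) / 7.1063 = -2.1108.
        Two-sided p = 2*Phi(z) = 0.034790.
Step 6: alpha = 0.1. reject H0.

W+ = 3, W- = 33, W = min = 3, p = 0.034790, reject H0.


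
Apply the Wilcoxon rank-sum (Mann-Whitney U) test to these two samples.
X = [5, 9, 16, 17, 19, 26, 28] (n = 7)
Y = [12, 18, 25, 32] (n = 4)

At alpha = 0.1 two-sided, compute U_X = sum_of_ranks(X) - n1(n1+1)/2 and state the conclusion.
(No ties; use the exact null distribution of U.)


Step 1: Combine and sort all 11 observations; assign midranks.
sorted (value, group): (5,X), (9,X), (12,Y), (16,X), (17,X), (18,Y), (19,X), (25,Y), (26,X), (28,X), (32,Y)
ranks: 5->1, 9->2, 12->3, 16->4, 17->5, 18->6, 19->7, 25->8, 26->9, 28->10, 32->11
Step 2: Rank sum for X: R1 = 1 + 2 + 4 + 5 + 7 + 9 + 10 = 38.
Step 3: U_X = R1 - n1(n1+1)/2 = 38 - 7*8/2 = 38 - 28 = 10.
       U_Y = n1*n2 - U_X = 28 - 10 = 18.
Step 4: No ties, so the exact null distribution of U (based on enumerating the C(11,7) = 330 equally likely rank assignments) gives the two-sided p-value.
Step 5: p-value = 0.527273; compare to alpha = 0.1. fail to reject H0.

U_X = 10, p = 0.527273, fail to reject H0 at alpha = 0.1.


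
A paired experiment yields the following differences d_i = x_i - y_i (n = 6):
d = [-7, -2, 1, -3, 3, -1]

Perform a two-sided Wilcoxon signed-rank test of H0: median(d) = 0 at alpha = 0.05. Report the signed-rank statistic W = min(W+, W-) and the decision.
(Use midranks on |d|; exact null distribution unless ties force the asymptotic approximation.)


Step 1: Drop any zero differences (none here) and take |d_i|.
|d| = [7, 2, 1, 3, 3, 1]
Step 2: Midrank |d_i| (ties get averaged ranks).
ranks: |7|->6, |2|->3, |1|->1.5, |3|->4.5, |3|->4.5, |1|->1.5
Step 3: Attach original signs; sum ranks with positive sign and with negative sign.
W+ = 1.5 + 4.5 = 6
W- = 6 + 3 + 4.5 + 1.5 = 15
(Check: W+ + W- = 21 should equal n(n+1)/2 = 21.)
Step 4: Test statistic W = min(W+, W-) = 6.
Step 5: Ties in |d|, so use the tie-corrected normal approximation.
        E[W] = n(n+1)/4 = 6*7/4 = 10.5.
        Tie groups: |d|=1 (t=2), |d|=3 (t=2); sum(t^3 - t) = 12.
        Var[W] = n(n+1)(2n+1)/24 - sum(t^3-t)/48 = 546/24 - 12/48 = 22.5.
        z = (W - E[W]) / sqrt(Var[W]) = (6 - 10.5) / 4.7434 = -0.9487.
        Two-sided p = 2*Phi(z) = 0.342782.
Step 6: alpha = 0.05. fail to reject H0.

W+ = 6, W- = 15, W = min = 6, p = 0.342782, fail to reject H0.


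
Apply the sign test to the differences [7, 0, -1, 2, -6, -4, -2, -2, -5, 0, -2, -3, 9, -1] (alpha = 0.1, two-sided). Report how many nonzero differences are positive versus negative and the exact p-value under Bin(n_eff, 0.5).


Step 1: Discard zero differences. Original n = 14; n_eff = number of nonzero differences = 12.
Nonzero differences (with sign): +7, -1, +2, -6, -4, -2, -2, -5, -2, -3, +9, -1
Step 2: Count signs: positive = 3, negative = 9.
Step 3: Under H0: P(positive) = 0.5, so the number of positives S ~ Bin(12, 0.5).
Step 4: Two-sided exact p-value = sum of Bin(12,0.5) probabilities at or below the observed probability = 0.145996.
Step 5: alpha = 0.1. fail to reject H0.

n_eff = 12, pos = 3, neg = 9, p = 0.145996, fail to reject H0.


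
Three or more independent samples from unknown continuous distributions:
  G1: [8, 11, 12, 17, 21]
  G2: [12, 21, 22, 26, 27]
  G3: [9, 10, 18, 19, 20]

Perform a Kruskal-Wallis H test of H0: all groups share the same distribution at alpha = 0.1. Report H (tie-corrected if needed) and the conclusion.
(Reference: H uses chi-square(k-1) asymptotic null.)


Step 1: Combine all N = 15 observations and assign midranks.
sorted (value, group, rank): (8,G1,1), (9,G3,2), (10,G3,3), (11,G1,4), (12,G1,5.5), (12,G2,5.5), (17,G1,7), (18,G3,8), (19,G3,9), (20,G3,10), (21,G1,11.5), (21,G2,11.5), (22,G2,13), (26,G2,14), (27,G2,15)
Step 2: Sum ranks within each group.
R_1 = 29 (n_1 = 5)
R_2 = 59 (n_2 = 5)
R_3 = 32 (n_3 = 5)
Step 3: H = 12/(N(N+1)) * sum(R_i^2/n_i) - 3(N+1)
     = 12/(15*16) * (29^2/5 + 59^2/5 + 32^2/5) - 3*16
     = 0.050000 * 1069.2 - 48
     = 5.460000.
Step 4: Ties present; correction factor C = 1 - 12/(15^3 - 15) = 0.996429. Corrected H = 5.460000 / 0.996429 = 5.479570.
Step 5: Under H0, H ~ chi^2(2); p-value = 0.064584.
Step 6: alpha = 0.1. reject H0.

H = 5.4796, df = 2, p = 0.064584, reject H0.


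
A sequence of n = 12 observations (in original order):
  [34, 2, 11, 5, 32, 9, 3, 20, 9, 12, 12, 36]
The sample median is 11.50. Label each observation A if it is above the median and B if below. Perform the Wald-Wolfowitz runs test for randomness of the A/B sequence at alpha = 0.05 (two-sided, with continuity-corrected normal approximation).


Step 1: Compute median = 11.50; label A = above, B = below.
Labels in order: ABBBABBABAAA  (n_A = 6, n_B = 6)
Step 2: Count runs R = 7.
Step 3: Under H0 (random ordering), E[R] = 2*n_A*n_B/(n_A+n_B) + 1 = 2*6*6/12 + 1 = 7.0000.
        Var[R] = 2*n_A*n_B*(2*n_A*n_B - n_A - n_B) / ((n_A+n_B)^2 * (n_A+n_B-1)) = 4320/1584 = 2.7273.
        SD[R] = 1.6514.
Step 4: R = E[R], so z = 0 with no continuity correction.
Step 5: Two-sided p-value via normal approximation = 2*(1 - Phi(|z|)) = 1.000000.
Step 6: alpha = 0.05. fail to reject H0.

R = 7, z = 0.0000, p = 1.000000, fail to reject H0.


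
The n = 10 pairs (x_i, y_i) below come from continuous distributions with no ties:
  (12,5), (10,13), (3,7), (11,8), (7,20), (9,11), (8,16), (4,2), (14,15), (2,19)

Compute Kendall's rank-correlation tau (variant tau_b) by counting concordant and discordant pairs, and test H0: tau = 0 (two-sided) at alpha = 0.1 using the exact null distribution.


Step 1: Enumerate the 45 unordered pairs (i,j) with i<j and classify each by sign(x_j-x_i) * sign(y_j-y_i).
  (1,2):dx=-2,dy=+8->D; (1,3):dx=-9,dy=+2->D; (1,4):dx=-1,dy=+3->D; (1,5):dx=-5,dy=+15->D
  (1,6):dx=-3,dy=+6->D; (1,7):dx=-4,dy=+11->D; (1,8):dx=-8,dy=-3->C; (1,9):dx=+2,dy=+10->C
  (1,10):dx=-10,dy=+14->D; (2,3):dx=-7,dy=-6->C; (2,4):dx=+1,dy=-5->D; (2,5):dx=-3,dy=+7->D
  (2,6):dx=-1,dy=-2->C; (2,7):dx=-2,dy=+3->D; (2,8):dx=-6,dy=-11->C; (2,9):dx=+4,dy=+2->C
  (2,10):dx=-8,dy=+6->D; (3,4):dx=+8,dy=+1->C; (3,5):dx=+4,dy=+13->C; (3,6):dx=+6,dy=+4->C
  (3,7):dx=+5,dy=+9->C; (3,8):dx=+1,dy=-5->D; (3,9):dx=+11,dy=+8->C; (3,10):dx=-1,dy=+12->D
  (4,5):dx=-4,dy=+12->D; (4,6):dx=-2,dy=+3->D; (4,7):dx=-3,dy=+8->D; (4,8):dx=-7,dy=-6->C
  (4,9):dx=+3,dy=+7->C; (4,10):dx=-9,dy=+11->D; (5,6):dx=+2,dy=-9->D; (5,7):dx=+1,dy=-4->D
  (5,8):dx=-3,dy=-18->C; (5,9):dx=+7,dy=-5->D; (5,10):dx=-5,dy=-1->C; (6,7):dx=-1,dy=+5->D
  (6,8):dx=-5,dy=-9->C; (6,9):dx=+5,dy=+4->C; (6,10):dx=-7,dy=+8->D; (7,8):dx=-4,dy=-14->C
  (7,9):dx=+6,dy=-1->D; (7,10):dx=-6,dy=+3->D; (8,9):dx=+10,dy=+13->C; (8,10):dx=-2,dy=+17->D
  (9,10):dx=-12,dy=+4->D
Step 2: C = 19, D = 26, total pairs = 45.
Step 3: tau = (C - D)/(n(n-1)/2) = (19 - 26)/45 = -0.155556.
Step 4: Exact two-sided p-value (enumerate n! = 3628800 permutations of y under H0): p = 0.600654.
Step 5: alpha = 0.1. fail to reject H0.

tau_b = -0.1556 (C=19, D=26), p = 0.600654, fail to reject H0.


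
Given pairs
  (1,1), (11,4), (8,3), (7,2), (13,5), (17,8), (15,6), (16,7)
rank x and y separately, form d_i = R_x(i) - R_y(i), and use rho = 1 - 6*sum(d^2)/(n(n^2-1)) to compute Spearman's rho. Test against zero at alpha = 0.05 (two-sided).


Step 1: Rank x and y separately (midranks; no ties here).
rank(x): 1->1, 11->4, 8->3, 7->2, 13->5, 17->8, 15->6, 16->7
rank(y): 1->1, 4->4, 3->3, 2->2, 5->5, 8->8, 6->6, 7->7
Step 2: d_i = R_x(i) - R_y(i); compute d_i^2.
  (1-1)^2=0, (4-4)^2=0, (3-3)^2=0, (2-2)^2=0, (5-5)^2=0, (8-8)^2=0, (6-6)^2=0, (7-7)^2=0
sum(d^2) = 0.
Step 3: rho = 1 - 6*0 / (8*(8^2 - 1)) = 1 - 0/504 = 1.000000.
Step 5: Two-sided p-value from the t-distribution with 6 df = 0.000000.
Step 6: alpha = 0.05. reject H0.

rho = 1.0000, p = 0.000000, reject H0 at alpha = 0.05.


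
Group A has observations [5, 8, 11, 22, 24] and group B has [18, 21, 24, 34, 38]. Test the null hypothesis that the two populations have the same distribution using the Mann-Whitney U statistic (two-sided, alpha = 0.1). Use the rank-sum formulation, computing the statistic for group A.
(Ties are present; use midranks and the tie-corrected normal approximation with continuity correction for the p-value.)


Step 1: Combine and sort all 10 observations; assign midranks.
sorted (value, group): (5,X), (8,X), (11,X), (18,Y), (21,Y), (22,X), (24,X), (24,Y), (34,Y), (38,Y)
ranks: 5->1, 8->2, 11->3, 18->4, 21->5, 22->6, 24->7.5, 24->7.5, 34->9, 38->10
Step 2: Rank sum for X: R1 = 1 + 2 + 3 + 6 + 7.5 = 19.5.
Step 3: U_X = R1 - n1(n1+1)/2 = 19.5 - 5*6/2 = 19.5 - 15 = 4.5.
       U_Y = n1*n2 - U_X = 25 - 4.5 = 20.5.
Step 4: Ties are present, so use the tie-corrected normal approximation (with continuity correction) for the p-value.
Step 5: p-value = 0.116074; compare to alpha = 0.1. fail to reject H0.

U_X = 4.5, p = 0.116074, fail to reject H0 at alpha = 0.1.


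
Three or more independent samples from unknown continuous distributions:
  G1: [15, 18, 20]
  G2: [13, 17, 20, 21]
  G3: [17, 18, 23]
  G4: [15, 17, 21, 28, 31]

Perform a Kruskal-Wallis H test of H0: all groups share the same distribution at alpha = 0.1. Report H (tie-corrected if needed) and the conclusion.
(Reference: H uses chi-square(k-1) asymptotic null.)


Step 1: Combine all N = 15 observations and assign midranks.
sorted (value, group, rank): (13,G2,1), (15,G1,2.5), (15,G4,2.5), (17,G2,5), (17,G3,5), (17,G4,5), (18,G1,7.5), (18,G3,7.5), (20,G1,9.5), (20,G2,9.5), (21,G2,11.5), (21,G4,11.5), (23,G3,13), (28,G4,14), (31,G4,15)
Step 2: Sum ranks within each group.
R_1 = 19.5 (n_1 = 3)
R_2 = 27 (n_2 = 4)
R_3 = 25.5 (n_3 = 3)
R_4 = 48 (n_4 = 5)
Step 3: H = 12/(N(N+1)) * sum(R_i^2/n_i) - 3(N+1)
     = 12/(15*16) * (19.5^2/3 + 27^2/4 + 25.5^2/3 + 48^2/5) - 3*16
     = 0.050000 * 986.55 - 48
     = 1.327500.
Step 4: Ties present; correction factor C = 1 - 48/(15^3 - 15) = 0.985714. Corrected H = 1.327500 / 0.985714 = 1.346739.
Step 5: Under H0, H ~ chi^2(3); p-value = 0.718065.
Step 6: alpha = 0.1. fail to reject H0.

H = 1.3467, df = 3, p = 0.718065, fail to reject H0.


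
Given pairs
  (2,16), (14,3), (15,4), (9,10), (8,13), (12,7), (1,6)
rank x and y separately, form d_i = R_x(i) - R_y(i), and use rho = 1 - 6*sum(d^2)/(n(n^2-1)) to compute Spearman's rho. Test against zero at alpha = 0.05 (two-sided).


Step 1: Rank x and y separately (midranks; no ties here).
rank(x): 2->2, 14->6, 15->7, 9->4, 8->3, 12->5, 1->1
rank(y): 16->7, 3->1, 4->2, 10->5, 13->6, 7->4, 6->3
Step 2: d_i = R_x(i) - R_y(i); compute d_i^2.
  (2-7)^2=25, (6-1)^2=25, (7-2)^2=25, (4-5)^2=1, (3-6)^2=9, (5-4)^2=1, (1-3)^2=4
sum(d^2) = 90.
Step 3: rho = 1 - 6*90 / (7*(7^2 - 1)) = 1 - 540/336 = -0.607143.
Step 4: Under H0, t = rho * sqrt((n-2)/(1-rho^2)) = -1.7086 ~ t(5).
Step 5: Two-sided p-value from the t-distribution with 5 df = 0.148231.
Step 6: alpha = 0.05. fail to reject H0.

rho = -0.6071, p = 0.148231, fail to reject H0 at alpha = 0.05.


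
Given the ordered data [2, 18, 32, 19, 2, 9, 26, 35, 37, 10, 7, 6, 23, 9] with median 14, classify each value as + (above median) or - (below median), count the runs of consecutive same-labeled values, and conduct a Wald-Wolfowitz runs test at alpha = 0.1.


Step 1: Compute median = 14; label A = above, B = below.
Labels in order: BAAABBAAABBBAB  (n_A = 7, n_B = 7)
Step 2: Count runs R = 7.
Step 3: Under H0 (random ordering), E[R] = 2*n_A*n_B/(n_A+n_B) + 1 = 2*7*7/14 + 1 = 8.0000.
        Var[R] = 2*n_A*n_B*(2*n_A*n_B - n_A - n_B) / ((n_A+n_B)^2 * (n_A+n_B-1)) = 8232/2548 = 3.2308.
        SD[R] = 1.7974.
Step 4: Continuity-corrected z = (R + 0.5 - E[R]) / SD[R] = (7 + 0.5 - 8.0000) / 1.7974 = -0.2782.
Step 5: Two-sided p-value via normal approximation = 2*(1 - Phi(|z|)) = 0.780879.
Step 6: alpha = 0.1. fail to reject H0.

R = 7, z = -0.2782, p = 0.780879, fail to reject H0.


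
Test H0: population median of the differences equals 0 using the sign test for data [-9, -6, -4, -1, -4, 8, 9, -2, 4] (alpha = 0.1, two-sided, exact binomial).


Step 1: Discard zero differences. Original n = 9; n_eff = number of nonzero differences = 9.
Nonzero differences (with sign): -9, -6, -4, -1, -4, +8, +9, -2, +4
Step 2: Count signs: positive = 3, negative = 6.
Step 3: Under H0: P(positive) = 0.5, so the number of positives S ~ Bin(9, 0.5).
Step 4: Two-sided exact p-value = sum of Bin(9,0.5) probabilities at or below the observed probability = 0.507812.
Step 5: alpha = 0.1. fail to reject H0.

n_eff = 9, pos = 3, neg = 6, p = 0.507812, fail to reject H0.


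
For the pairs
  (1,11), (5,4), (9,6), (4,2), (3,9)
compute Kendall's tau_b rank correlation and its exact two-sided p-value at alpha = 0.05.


Step 1: Enumerate the 10 unordered pairs (i,j) with i<j and classify each by sign(x_j-x_i) * sign(y_j-y_i).
  (1,2):dx=+4,dy=-7->D; (1,3):dx=+8,dy=-5->D; (1,4):dx=+3,dy=-9->D; (1,5):dx=+2,dy=-2->D
  (2,3):dx=+4,dy=+2->C; (2,4):dx=-1,dy=-2->C; (2,5):dx=-2,dy=+5->D; (3,4):dx=-5,dy=-4->C
  (3,5):dx=-6,dy=+3->D; (4,5):dx=-1,dy=+7->D
Step 2: C = 3, D = 7, total pairs = 10.
Step 3: tau = (C - D)/(n(n-1)/2) = (3 - 7)/10 = -0.400000.
Step 4: Exact two-sided p-value (enumerate n! = 120 permutations of y under H0): p = 0.483333.
Step 5: alpha = 0.05. fail to reject H0.

tau_b = -0.4000 (C=3, D=7), p = 0.483333, fail to reject H0.


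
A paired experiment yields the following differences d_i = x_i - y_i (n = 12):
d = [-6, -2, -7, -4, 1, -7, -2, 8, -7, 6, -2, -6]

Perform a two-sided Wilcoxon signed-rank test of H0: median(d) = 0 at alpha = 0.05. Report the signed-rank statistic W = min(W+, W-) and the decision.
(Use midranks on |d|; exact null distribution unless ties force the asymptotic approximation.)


Step 1: Drop any zero differences (none here) and take |d_i|.
|d| = [6, 2, 7, 4, 1, 7, 2, 8, 7, 6, 2, 6]
Step 2: Midrank |d_i| (ties get averaged ranks).
ranks: |6|->7, |2|->3, |7|->10, |4|->5, |1|->1, |7|->10, |2|->3, |8|->12, |7|->10, |6|->7, |2|->3, |6|->7
Step 3: Attach original signs; sum ranks with positive sign and with negative sign.
W+ = 1 + 12 + 7 = 20
W- = 7 + 3 + 10 + 5 + 10 + 3 + 10 + 3 + 7 = 58
(Check: W+ + W- = 78 should equal n(n+1)/2 = 78.)
Step 4: Test statistic W = min(W+, W-) = 20.
Step 5: Ties in |d|, so use the tie-corrected normal approximation.
        E[W] = n(n+1)/4 = 12*13/4 = 39.
        Tie groups: |d|=2 (t=3), |d|=6 (t=3), |d|=7 (t=3); sum(t^3 - t) = 72.
        Var[W] = n(n+1)(2n+1)/24 - sum(t^3-t)/48 = 3900/24 - 72/48 = 161.
        z = (W - E[W]) / sqrt(Var[W]) = (20 - 39) / 12.6886 = -1.4974.
        Two-sided p = 2*Phi(z) = 0.134287.
Step 6: alpha = 0.05. fail to reject H0.

W+ = 20, W- = 58, W = min = 20, p = 0.134287, fail to reject H0.


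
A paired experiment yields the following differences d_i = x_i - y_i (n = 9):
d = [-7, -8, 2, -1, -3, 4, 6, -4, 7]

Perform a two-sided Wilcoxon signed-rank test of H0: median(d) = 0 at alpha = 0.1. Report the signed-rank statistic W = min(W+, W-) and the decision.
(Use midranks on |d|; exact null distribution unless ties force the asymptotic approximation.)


Step 1: Drop any zero differences (none here) and take |d_i|.
|d| = [7, 8, 2, 1, 3, 4, 6, 4, 7]
Step 2: Midrank |d_i| (ties get averaged ranks).
ranks: |7|->7.5, |8|->9, |2|->2, |1|->1, |3|->3, |4|->4.5, |6|->6, |4|->4.5, |7|->7.5
Step 3: Attach original signs; sum ranks with positive sign and with negative sign.
W+ = 2 + 4.5 + 6 + 7.5 = 20
W- = 7.5 + 9 + 1 + 3 + 4.5 = 25
(Check: W+ + W- = 45 should equal n(n+1)/2 = 45.)
Step 4: Test statistic W = min(W+, W-) = 20.
Step 5: Ties in |d|, so use the tie-corrected normal approximation.
        E[W] = n(n+1)/4 = 9*10/4 = 22.5.
        Tie groups: |d|=4 (t=2), |d|=7 (t=2); sum(t^3 - t) = 12.
        Var[W] = n(n+1)(2n+1)/24 - sum(t^3-t)/48 = 1710/24 - 12/48 = 71.
        z = (W - E[W]) / sqrt(Var[W]) = (20 - 22.5) / 8.4261 = -0.2967.
        Two-sided p = 2*Phi(z) = 0.766699.
Step 6: alpha = 0.1. fail to reject H0.

W+ = 20, W- = 25, W = min = 20, p = 0.766699, fail to reject H0.


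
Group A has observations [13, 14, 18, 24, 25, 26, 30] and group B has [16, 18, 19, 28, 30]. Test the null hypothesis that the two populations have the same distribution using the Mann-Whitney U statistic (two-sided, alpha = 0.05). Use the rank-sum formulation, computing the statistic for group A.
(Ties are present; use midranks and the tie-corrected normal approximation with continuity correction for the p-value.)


Step 1: Combine and sort all 12 observations; assign midranks.
sorted (value, group): (13,X), (14,X), (16,Y), (18,X), (18,Y), (19,Y), (24,X), (25,X), (26,X), (28,Y), (30,X), (30,Y)
ranks: 13->1, 14->2, 16->3, 18->4.5, 18->4.5, 19->6, 24->7, 25->8, 26->9, 28->10, 30->11.5, 30->11.5
Step 2: Rank sum for X: R1 = 1 + 2 + 4.5 + 7 + 8 + 9 + 11.5 = 43.
Step 3: U_X = R1 - n1(n1+1)/2 = 43 - 7*8/2 = 43 - 28 = 15.
       U_Y = n1*n2 - U_X = 35 - 15 = 20.
Step 4: Ties are present, so use the tie-corrected normal approximation (with continuity correction) for the p-value.
Step 5: p-value = 0.744469; compare to alpha = 0.05. fail to reject H0.

U_X = 15, p = 0.744469, fail to reject H0 at alpha = 0.05.


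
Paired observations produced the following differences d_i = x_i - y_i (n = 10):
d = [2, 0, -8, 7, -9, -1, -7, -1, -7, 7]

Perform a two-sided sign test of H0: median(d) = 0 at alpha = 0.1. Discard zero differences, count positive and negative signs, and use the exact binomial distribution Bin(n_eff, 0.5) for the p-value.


Step 1: Discard zero differences. Original n = 10; n_eff = number of nonzero differences = 9.
Nonzero differences (with sign): +2, -8, +7, -9, -1, -7, -1, -7, +7
Step 2: Count signs: positive = 3, negative = 6.
Step 3: Under H0: P(positive) = 0.5, so the number of positives S ~ Bin(9, 0.5).
Step 4: Two-sided exact p-value = sum of Bin(9,0.5) probabilities at or below the observed probability = 0.507812.
Step 5: alpha = 0.1. fail to reject H0.

n_eff = 9, pos = 3, neg = 6, p = 0.507812, fail to reject H0.


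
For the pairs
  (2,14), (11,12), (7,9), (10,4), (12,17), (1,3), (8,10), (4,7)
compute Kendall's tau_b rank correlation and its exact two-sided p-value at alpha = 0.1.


Step 1: Enumerate the 28 unordered pairs (i,j) with i<j and classify each by sign(x_j-x_i) * sign(y_j-y_i).
  (1,2):dx=+9,dy=-2->D; (1,3):dx=+5,dy=-5->D; (1,4):dx=+8,dy=-10->D; (1,5):dx=+10,dy=+3->C
  (1,6):dx=-1,dy=-11->C; (1,7):dx=+6,dy=-4->D; (1,8):dx=+2,dy=-7->D; (2,3):dx=-4,dy=-3->C
  (2,4):dx=-1,dy=-8->C; (2,5):dx=+1,dy=+5->C; (2,6):dx=-10,dy=-9->C; (2,7):dx=-3,dy=-2->C
  (2,8):dx=-7,dy=-5->C; (3,4):dx=+3,dy=-5->D; (3,5):dx=+5,dy=+8->C; (3,6):dx=-6,dy=-6->C
  (3,7):dx=+1,dy=+1->C; (3,8):dx=-3,dy=-2->C; (4,5):dx=+2,dy=+13->C; (4,6):dx=-9,dy=-1->C
  (4,7):dx=-2,dy=+6->D; (4,8):dx=-6,dy=+3->D; (5,6):dx=-11,dy=-14->C; (5,7):dx=-4,dy=-7->C
  (5,8):dx=-8,dy=-10->C; (6,7):dx=+7,dy=+7->C; (6,8):dx=+3,dy=+4->C; (7,8):dx=-4,dy=-3->C
Step 2: C = 20, D = 8, total pairs = 28.
Step 3: tau = (C - D)/(n(n-1)/2) = (20 - 8)/28 = 0.428571.
Step 4: Exact two-sided p-value (enumerate n! = 40320 permutations of y under H0): p = 0.178869.
Step 5: alpha = 0.1. fail to reject H0.

tau_b = 0.4286 (C=20, D=8), p = 0.178869, fail to reject H0.


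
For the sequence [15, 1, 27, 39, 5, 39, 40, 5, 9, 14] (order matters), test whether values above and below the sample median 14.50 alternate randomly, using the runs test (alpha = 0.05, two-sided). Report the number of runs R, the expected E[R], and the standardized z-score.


Step 1: Compute median = 14.50; label A = above, B = below.
Labels in order: ABAABAABBB  (n_A = 5, n_B = 5)
Step 2: Count runs R = 6.
Step 3: Under H0 (random ordering), E[R] = 2*n_A*n_B/(n_A+n_B) + 1 = 2*5*5/10 + 1 = 6.0000.
        Var[R] = 2*n_A*n_B*(2*n_A*n_B - n_A - n_B) / ((n_A+n_B)^2 * (n_A+n_B-1)) = 2000/900 = 2.2222.
        SD[R] = 1.4907.
Step 4: R = E[R], so z = 0 with no continuity correction.
Step 5: Two-sided p-value via normal approximation = 2*(1 - Phi(|z|)) = 1.000000.
Step 6: alpha = 0.05. fail to reject H0.

R = 6, z = 0.0000, p = 1.000000, fail to reject H0.


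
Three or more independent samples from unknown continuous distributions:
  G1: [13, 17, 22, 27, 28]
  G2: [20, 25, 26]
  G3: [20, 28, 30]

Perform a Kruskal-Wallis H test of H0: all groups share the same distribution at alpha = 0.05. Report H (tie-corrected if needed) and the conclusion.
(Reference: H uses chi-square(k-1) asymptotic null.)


Step 1: Combine all N = 11 observations and assign midranks.
sorted (value, group, rank): (13,G1,1), (17,G1,2), (20,G2,3.5), (20,G3,3.5), (22,G1,5), (25,G2,6), (26,G2,7), (27,G1,8), (28,G1,9.5), (28,G3,9.5), (30,G3,11)
Step 2: Sum ranks within each group.
R_1 = 25.5 (n_1 = 5)
R_2 = 16.5 (n_2 = 3)
R_3 = 24 (n_3 = 3)
Step 3: H = 12/(N(N+1)) * sum(R_i^2/n_i) - 3(N+1)
     = 12/(11*12) * (25.5^2/5 + 16.5^2/3 + 24^2/3) - 3*12
     = 0.090909 * 412.8 - 36
     = 1.527273.
Step 4: Ties present; correction factor C = 1 - 12/(11^3 - 11) = 0.990909. Corrected H = 1.527273 / 0.990909 = 1.541284.
Step 5: Under H0, H ~ chi^2(2); p-value = 0.462716.
Step 6: alpha = 0.05. fail to reject H0.

H = 1.5413, df = 2, p = 0.462716, fail to reject H0.


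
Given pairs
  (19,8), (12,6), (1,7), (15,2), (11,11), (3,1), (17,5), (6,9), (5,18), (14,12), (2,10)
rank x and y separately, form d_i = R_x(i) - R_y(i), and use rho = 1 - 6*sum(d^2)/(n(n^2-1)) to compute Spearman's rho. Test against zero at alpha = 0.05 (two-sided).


Step 1: Rank x and y separately (midranks; no ties here).
rank(x): 19->11, 12->7, 1->1, 15->9, 11->6, 3->3, 17->10, 6->5, 5->4, 14->8, 2->2
rank(y): 8->6, 6->4, 7->5, 2->2, 11->9, 1->1, 5->3, 9->7, 18->11, 12->10, 10->8
Step 2: d_i = R_x(i) - R_y(i); compute d_i^2.
  (11-6)^2=25, (7-4)^2=9, (1-5)^2=16, (9-2)^2=49, (6-9)^2=9, (3-1)^2=4, (10-3)^2=49, (5-7)^2=4, (4-11)^2=49, (8-10)^2=4, (2-8)^2=36
sum(d^2) = 254.
Step 3: rho = 1 - 6*254 / (11*(11^2 - 1)) = 1 - 1524/1320 = -0.154545.
Step 4: Under H0, t = rho * sqrt((n-2)/(1-rho^2)) = -0.4693 ~ t(9).
Step 5: Two-sided p-value from the t-distribution with 9 df = 0.650034.
Step 6: alpha = 0.05. fail to reject H0.

rho = -0.1545, p = 0.650034, fail to reject H0 at alpha = 0.05.


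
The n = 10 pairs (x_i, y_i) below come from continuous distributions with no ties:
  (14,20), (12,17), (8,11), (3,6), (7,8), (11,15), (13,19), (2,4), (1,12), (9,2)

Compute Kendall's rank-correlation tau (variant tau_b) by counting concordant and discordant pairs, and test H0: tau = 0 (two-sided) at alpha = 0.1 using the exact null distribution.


Step 1: Enumerate the 45 unordered pairs (i,j) with i<j and classify each by sign(x_j-x_i) * sign(y_j-y_i).
  (1,2):dx=-2,dy=-3->C; (1,3):dx=-6,dy=-9->C; (1,4):dx=-11,dy=-14->C; (1,5):dx=-7,dy=-12->C
  (1,6):dx=-3,dy=-5->C; (1,7):dx=-1,dy=-1->C; (1,8):dx=-12,dy=-16->C; (1,9):dx=-13,dy=-8->C
  (1,10):dx=-5,dy=-18->C; (2,3):dx=-4,dy=-6->C; (2,4):dx=-9,dy=-11->C; (2,5):dx=-5,dy=-9->C
  (2,6):dx=-1,dy=-2->C; (2,7):dx=+1,dy=+2->C; (2,8):dx=-10,dy=-13->C; (2,9):dx=-11,dy=-5->C
  (2,10):dx=-3,dy=-15->C; (3,4):dx=-5,dy=-5->C; (3,5):dx=-1,dy=-3->C; (3,6):dx=+3,dy=+4->C
  (3,7):dx=+5,dy=+8->C; (3,8):dx=-6,dy=-7->C; (3,9):dx=-7,dy=+1->D; (3,10):dx=+1,dy=-9->D
  (4,5):dx=+4,dy=+2->C; (4,6):dx=+8,dy=+9->C; (4,7):dx=+10,dy=+13->C; (4,8):dx=-1,dy=-2->C
  (4,9):dx=-2,dy=+6->D; (4,10):dx=+6,dy=-4->D; (5,6):dx=+4,dy=+7->C; (5,7):dx=+6,dy=+11->C
  (5,8):dx=-5,dy=-4->C; (5,9):dx=-6,dy=+4->D; (5,10):dx=+2,dy=-6->D; (6,7):dx=+2,dy=+4->C
  (6,8):dx=-9,dy=-11->C; (6,9):dx=-10,dy=-3->C; (6,10):dx=-2,dy=-13->C; (7,8):dx=-11,dy=-15->C
  (7,9):dx=-12,dy=-7->C; (7,10):dx=-4,dy=-17->C; (8,9):dx=-1,dy=+8->D; (8,10):dx=+7,dy=-2->D
  (9,10):dx=+8,dy=-10->D
Step 2: C = 36, D = 9, total pairs = 45.
Step 3: tau = (C - D)/(n(n-1)/2) = (36 - 9)/45 = 0.600000.
Step 4: Exact two-sided p-value (enumerate n! = 3628800 permutations of y under H0): p = 0.016666.
Step 5: alpha = 0.1. reject H0.

tau_b = 0.6000 (C=36, D=9), p = 0.016666, reject H0.


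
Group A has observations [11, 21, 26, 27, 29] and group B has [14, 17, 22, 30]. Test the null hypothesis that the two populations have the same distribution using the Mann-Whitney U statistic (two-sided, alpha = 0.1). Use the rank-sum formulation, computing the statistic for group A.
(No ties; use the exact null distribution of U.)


Step 1: Combine and sort all 9 observations; assign midranks.
sorted (value, group): (11,X), (14,Y), (17,Y), (21,X), (22,Y), (26,X), (27,X), (29,X), (30,Y)
ranks: 11->1, 14->2, 17->3, 21->4, 22->5, 26->6, 27->7, 29->8, 30->9
Step 2: Rank sum for X: R1 = 1 + 4 + 6 + 7 + 8 = 26.
Step 3: U_X = R1 - n1(n1+1)/2 = 26 - 5*6/2 = 26 - 15 = 11.
       U_Y = n1*n2 - U_X = 20 - 11 = 9.
Step 4: No ties, so the exact null distribution of U (based on enumerating the C(9,5) = 126 equally likely rank assignments) gives the two-sided p-value.
Step 5: p-value = 0.904762; compare to alpha = 0.1. fail to reject H0.

U_X = 11, p = 0.904762, fail to reject H0 at alpha = 0.1.


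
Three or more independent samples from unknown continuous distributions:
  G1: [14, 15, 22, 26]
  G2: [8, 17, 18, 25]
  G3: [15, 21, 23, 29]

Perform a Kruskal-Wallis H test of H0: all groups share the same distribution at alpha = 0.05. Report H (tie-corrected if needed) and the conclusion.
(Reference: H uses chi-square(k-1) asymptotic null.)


Step 1: Combine all N = 12 observations and assign midranks.
sorted (value, group, rank): (8,G2,1), (14,G1,2), (15,G1,3.5), (15,G3,3.5), (17,G2,5), (18,G2,6), (21,G3,7), (22,G1,8), (23,G3,9), (25,G2,10), (26,G1,11), (29,G3,12)
Step 2: Sum ranks within each group.
R_1 = 24.5 (n_1 = 4)
R_2 = 22 (n_2 = 4)
R_3 = 31.5 (n_3 = 4)
Step 3: H = 12/(N(N+1)) * sum(R_i^2/n_i) - 3(N+1)
     = 12/(12*13) * (24.5^2/4 + 22^2/4 + 31.5^2/4) - 3*13
     = 0.076923 * 519.125 - 39
     = 0.932692.
Step 4: Ties present; correction factor C = 1 - 6/(12^3 - 12) = 0.996503. Corrected H = 0.932692 / 0.996503 = 0.935965.
Step 5: Under H0, H ~ chi^2(2); p-value = 0.626265.
Step 6: alpha = 0.05. fail to reject H0.

H = 0.9360, df = 2, p = 0.626265, fail to reject H0.


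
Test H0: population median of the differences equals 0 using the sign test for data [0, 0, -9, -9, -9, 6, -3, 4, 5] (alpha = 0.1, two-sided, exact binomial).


Step 1: Discard zero differences. Original n = 9; n_eff = number of nonzero differences = 7.
Nonzero differences (with sign): -9, -9, -9, +6, -3, +4, +5
Step 2: Count signs: positive = 3, negative = 4.
Step 3: Under H0: P(positive) = 0.5, so the number of positives S ~ Bin(7, 0.5).
Step 4: Two-sided exact p-value = sum of Bin(7,0.5) probabilities at or below the observed probability = 1.000000.
Step 5: alpha = 0.1. fail to reject H0.

n_eff = 7, pos = 3, neg = 4, p = 1.000000, fail to reject H0.


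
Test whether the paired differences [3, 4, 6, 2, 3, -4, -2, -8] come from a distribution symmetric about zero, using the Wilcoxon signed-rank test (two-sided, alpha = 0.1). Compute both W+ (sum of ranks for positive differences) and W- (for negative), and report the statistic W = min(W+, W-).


Step 1: Drop any zero differences (none here) and take |d_i|.
|d| = [3, 4, 6, 2, 3, 4, 2, 8]
Step 2: Midrank |d_i| (ties get averaged ranks).
ranks: |3|->3.5, |4|->5.5, |6|->7, |2|->1.5, |3|->3.5, |4|->5.5, |2|->1.5, |8|->8
Step 3: Attach original signs; sum ranks with positive sign and with negative sign.
W+ = 3.5 + 5.5 + 7 + 1.5 + 3.5 = 21
W- = 5.5 + 1.5 + 8 = 15
(Check: W+ + W- = 36 should equal n(n+1)/2 = 36.)
Step 4: Test statistic W = min(W+, W-) = 15.
Step 5: Ties in |d|, so use the tie-corrected normal approximation.
        E[W] = n(n+1)/4 = 8*9/4 = 18.
        Tie groups: |d|=2 (t=2), |d|=3 (t=2), |d|=4 (t=2); sum(t^3 - t) = 18.
        Var[W] = n(n+1)(2n+1)/24 - sum(t^3-t)/48 = 1224/24 - 18/48 = 50.625.
        z = (W - E[W]) / sqrt(Var[W]) = (15 - 18) / 7.1151 = -0.4216.
        Two-sided p = 2*Phi(z) = 0.673290.
Step 6: alpha = 0.1. fail to reject H0.

W+ = 21, W- = 15, W = min = 15, p = 0.673290, fail to reject H0.


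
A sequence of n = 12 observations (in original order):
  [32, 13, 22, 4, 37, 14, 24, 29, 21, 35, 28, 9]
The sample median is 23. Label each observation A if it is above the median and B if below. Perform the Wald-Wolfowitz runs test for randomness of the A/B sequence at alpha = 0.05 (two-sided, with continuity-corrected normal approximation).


Step 1: Compute median = 23; label A = above, B = below.
Labels in order: ABBBABAABAAB  (n_A = 6, n_B = 6)
Step 2: Count runs R = 8.
Step 3: Under H0 (random ordering), E[R] = 2*n_A*n_B/(n_A+n_B) + 1 = 2*6*6/12 + 1 = 7.0000.
        Var[R] = 2*n_A*n_B*(2*n_A*n_B - n_A - n_B) / ((n_A+n_B)^2 * (n_A+n_B-1)) = 4320/1584 = 2.7273.
        SD[R] = 1.6514.
Step 4: Continuity-corrected z = (R - 0.5 - E[R]) / SD[R] = (8 - 0.5 - 7.0000) / 1.6514 = 0.3028.
Step 5: Two-sided p-value via normal approximation = 2*(1 - Phi(|z|)) = 0.762069.
Step 6: alpha = 0.05. fail to reject H0.

R = 8, z = 0.3028, p = 0.762069, fail to reject H0.


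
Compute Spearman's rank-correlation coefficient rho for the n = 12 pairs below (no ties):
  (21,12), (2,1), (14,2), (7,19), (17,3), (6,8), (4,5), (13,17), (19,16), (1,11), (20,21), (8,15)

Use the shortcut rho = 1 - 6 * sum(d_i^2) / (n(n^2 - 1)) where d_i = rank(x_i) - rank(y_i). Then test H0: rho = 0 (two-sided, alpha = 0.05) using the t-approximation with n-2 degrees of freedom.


Step 1: Rank x and y separately (midranks; no ties here).
rank(x): 21->12, 2->2, 14->8, 7->5, 17->9, 6->4, 4->3, 13->7, 19->10, 1->1, 20->11, 8->6
rank(y): 12->7, 1->1, 2->2, 19->11, 3->3, 8->5, 5->4, 17->10, 16->9, 11->6, 21->12, 15->8
Step 2: d_i = R_x(i) - R_y(i); compute d_i^2.
  (12-7)^2=25, (2-1)^2=1, (8-2)^2=36, (5-11)^2=36, (9-3)^2=36, (4-5)^2=1, (3-4)^2=1, (7-10)^2=9, (10-9)^2=1, (1-6)^2=25, (11-12)^2=1, (6-8)^2=4
sum(d^2) = 176.
Step 3: rho = 1 - 6*176 / (12*(12^2 - 1)) = 1 - 1056/1716 = 0.384615.
Step 4: Under H0, t = rho * sqrt((n-2)/(1-rho^2)) = 1.3176 ~ t(10).
Step 5: Two-sided p-value from the t-distribution with 10 df = 0.217020.
Step 6: alpha = 0.05. fail to reject H0.

rho = 0.3846, p = 0.217020, fail to reject H0 at alpha = 0.05.


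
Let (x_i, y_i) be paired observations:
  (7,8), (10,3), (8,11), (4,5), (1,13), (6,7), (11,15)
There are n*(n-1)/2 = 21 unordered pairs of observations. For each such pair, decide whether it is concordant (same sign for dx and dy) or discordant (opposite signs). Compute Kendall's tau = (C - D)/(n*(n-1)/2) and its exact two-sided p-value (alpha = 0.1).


Step 1: Enumerate the 21 unordered pairs (i,j) with i<j and classify each by sign(x_j-x_i) * sign(y_j-y_i).
  (1,2):dx=+3,dy=-5->D; (1,3):dx=+1,dy=+3->C; (1,4):dx=-3,dy=-3->C; (1,5):dx=-6,dy=+5->D
  (1,6):dx=-1,dy=-1->C; (1,7):dx=+4,dy=+7->C; (2,3):dx=-2,dy=+8->D; (2,4):dx=-6,dy=+2->D
  (2,5):dx=-9,dy=+10->D; (2,6):dx=-4,dy=+4->D; (2,7):dx=+1,dy=+12->C; (3,4):dx=-4,dy=-6->C
  (3,5):dx=-7,dy=+2->D; (3,6):dx=-2,dy=-4->C; (3,7):dx=+3,dy=+4->C; (4,5):dx=-3,dy=+8->D
  (4,6):dx=+2,dy=+2->C; (4,7):dx=+7,dy=+10->C; (5,6):dx=+5,dy=-6->D; (5,7):dx=+10,dy=+2->C
  (6,7):dx=+5,dy=+8->C
Step 2: C = 12, D = 9, total pairs = 21.
Step 3: tau = (C - D)/(n(n-1)/2) = (12 - 9)/21 = 0.142857.
Step 4: Exact two-sided p-value (enumerate n! = 5040 permutations of y under H0): p = 0.772619.
Step 5: alpha = 0.1. fail to reject H0.

tau_b = 0.1429 (C=12, D=9), p = 0.772619, fail to reject H0.


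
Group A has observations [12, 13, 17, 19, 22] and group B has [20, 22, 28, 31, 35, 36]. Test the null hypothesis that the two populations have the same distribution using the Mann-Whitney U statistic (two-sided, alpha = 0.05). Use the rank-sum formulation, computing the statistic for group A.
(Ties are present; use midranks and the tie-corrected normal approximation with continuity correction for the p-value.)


Step 1: Combine and sort all 11 observations; assign midranks.
sorted (value, group): (12,X), (13,X), (17,X), (19,X), (20,Y), (22,X), (22,Y), (28,Y), (31,Y), (35,Y), (36,Y)
ranks: 12->1, 13->2, 17->3, 19->4, 20->5, 22->6.5, 22->6.5, 28->8, 31->9, 35->10, 36->11
Step 2: Rank sum for X: R1 = 1 + 2 + 3 + 4 + 6.5 = 16.5.
Step 3: U_X = R1 - n1(n1+1)/2 = 16.5 - 5*6/2 = 16.5 - 15 = 1.5.
       U_Y = n1*n2 - U_X = 30 - 1.5 = 28.5.
Step 4: Ties are present, so use the tie-corrected normal approximation (with continuity correction) for the p-value.
Step 5: p-value = 0.017365; compare to alpha = 0.05. reject H0.

U_X = 1.5, p = 0.017365, reject H0 at alpha = 0.05.


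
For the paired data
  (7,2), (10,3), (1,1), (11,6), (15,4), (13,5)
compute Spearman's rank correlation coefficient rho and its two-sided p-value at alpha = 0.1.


Step 1: Rank x and y separately (midranks; no ties here).
rank(x): 7->2, 10->3, 1->1, 11->4, 15->6, 13->5
rank(y): 2->2, 3->3, 1->1, 6->6, 4->4, 5->5
Step 2: d_i = R_x(i) - R_y(i); compute d_i^2.
  (2-2)^2=0, (3-3)^2=0, (1-1)^2=0, (4-6)^2=4, (6-4)^2=4, (5-5)^2=0
sum(d^2) = 8.
Step 3: rho = 1 - 6*8 / (6*(6^2 - 1)) = 1 - 48/210 = 0.771429.
Step 4: Under H0, t = rho * sqrt((n-2)/(1-rho^2)) = 2.4247 ~ t(4).
Step 5: Two-sided p-value from the t-distribution with 4 df = 0.072397.
Step 6: alpha = 0.1. reject H0.

rho = 0.7714, p = 0.072397, reject H0 at alpha = 0.1.


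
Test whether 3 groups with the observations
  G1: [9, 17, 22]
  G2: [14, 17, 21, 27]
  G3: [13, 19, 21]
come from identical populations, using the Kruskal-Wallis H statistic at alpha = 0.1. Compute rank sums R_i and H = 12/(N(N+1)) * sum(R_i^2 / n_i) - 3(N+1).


Step 1: Combine all N = 10 observations and assign midranks.
sorted (value, group, rank): (9,G1,1), (13,G3,2), (14,G2,3), (17,G1,4.5), (17,G2,4.5), (19,G3,6), (21,G2,7.5), (21,G3,7.5), (22,G1,9), (27,G2,10)
Step 2: Sum ranks within each group.
R_1 = 14.5 (n_1 = 3)
R_2 = 25 (n_2 = 4)
R_3 = 15.5 (n_3 = 3)
Step 3: H = 12/(N(N+1)) * sum(R_i^2/n_i) - 3(N+1)
     = 12/(10*11) * (14.5^2/3 + 25^2/4 + 15.5^2/3) - 3*11
     = 0.109091 * 306.417 - 33
     = 0.427273.
Step 4: Ties present; correction factor C = 1 - 12/(10^3 - 10) = 0.987879. Corrected H = 0.427273 / 0.987879 = 0.432515.
Step 5: Under H0, H ~ chi^2(2); p-value = 0.805528.
Step 6: alpha = 0.1. fail to reject H0.

H = 0.4325, df = 2, p = 0.805528, fail to reject H0.


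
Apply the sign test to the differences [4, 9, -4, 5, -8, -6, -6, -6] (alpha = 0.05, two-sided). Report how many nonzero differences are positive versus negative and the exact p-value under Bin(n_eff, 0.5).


Step 1: Discard zero differences. Original n = 8; n_eff = number of nonzero differences = 8.
Nonzero differences (with sign): +4, +9, -4, +5, -8, -6, -6, -6
Step 2: Count signs: positive = 3, negative = 5.
Step 3: Under H0: P(positive) = 0.5, so the number of positives S ~ Bin(8, 0.5).
Step 4: Two-sided exact p-value = sum of Bin(8,0.5) probabilities at or below the observed probability = 0.726562.
Step 5: alpha = 0.05. fail to reject H0.

n_eff = 8, pos = 3, neg = 5, p = 0.726562, fail to reject H0.


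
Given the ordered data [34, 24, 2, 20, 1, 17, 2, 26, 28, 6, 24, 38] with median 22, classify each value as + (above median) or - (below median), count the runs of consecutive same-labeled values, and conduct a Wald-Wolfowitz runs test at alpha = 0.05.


Step 1: Compute median = 22; label A = above, B = below.
Labels in order: AABBBBBAABAA  (n_A = 6, n_B = 6)
Step 2: Count runs R = 5.
Step 3: Under H0 (random ordering), E[R] = 2*n_A*n_B/(n_A+n_B) + 1 = 2*6*6/12 + 1 = 7.0000.
        Var[R] = 2*n_A*n_B*(2*n_A*n_B - n_A - n_B) / ((n_A+n_B)^2 * (n_A+n_B-1)) = 4320/1584 = 2.7273.
        SD[R] = 1.6514.
Step 4: Continuity-corrected z = (R + 0.5 - E[R]) / SD[R] = (5 + 0.5 - 7.0000) / 1.6514 = -0.9083.
Step 5: Two-sided p-value via normal approximation = 2*(1 - Phi(|z|)) = 0.363722.
Step 6: alpha = 0.05. fail to reject H0.

R = 5, z = -0.9083, p = 0.363722, fail to reject H0.


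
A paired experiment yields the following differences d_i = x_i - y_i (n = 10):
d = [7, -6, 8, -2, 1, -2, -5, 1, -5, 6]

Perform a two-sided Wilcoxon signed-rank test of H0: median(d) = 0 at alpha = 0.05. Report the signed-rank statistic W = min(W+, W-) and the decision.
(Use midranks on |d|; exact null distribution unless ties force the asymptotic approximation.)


Step 1: Drop any zero differences (none here) and take |d_i|.
|d| = [7, 6, 8, 2, 1, 2, 5, 1, 5, 6]
Step 2: Midrank |d_i| (ties get averaged ranks).
ranks: |7|->9, |6|->7.5, |8|->10, |2|->3.5, |1|->1.5, |2|->3.5, |5|->5.5, |1|->1.5, |5|->5.5, |6|->7.5
Step 3: Attach original signs; sum ranks with positive sign and with negative sign.
W+ = 9 + 10 + 1.5 + 1.5 + 7.5 = 29.5
W- = 7.5 + 3.5 + 3.5 + 5.5 + 5.5 = 25.5
(Check: W+ + W- = 55 should equal n(n+1)/2 = 55.)
Step 4: Test statistic W = min(W+, W-) = 25.5.
Step 5: Ties in |d|, so use the tie-corrected normal approximation.
        E[W] = n(n+1)/4 = 10*11/4 = 27.5.
        Tie groups: |d|=1 (t=2), |d|=2 (t=2), |d|=5 (t=2), |d|=6 (t=2); sum(t^3 - t) = 24.
        Var[W] = n(n+1)(2n+1)/24 - sum(t^3-t)/48 = 2310/24 - 24/48 = 95.75.
        z = (W - E[W]) / sqrt(Var[W]) = (25.5 - 27.5) / 9.7852 = -0.2044.
        Two-sided p = 2*Phi(z) = 0.838048.
Step 6: alpha = 0.05. fail to reject H0.

W+ = 29.5, W- = 25.5, W = min = 25.5, p = 0.838048, fail to reject H0.


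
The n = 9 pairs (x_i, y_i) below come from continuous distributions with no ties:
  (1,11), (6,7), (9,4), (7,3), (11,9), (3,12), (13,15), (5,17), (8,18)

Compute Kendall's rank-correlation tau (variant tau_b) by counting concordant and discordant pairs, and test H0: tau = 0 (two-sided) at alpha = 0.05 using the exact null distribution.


Step 1: Enumerate the 36 unordered pairs (i,j) with i<j and classify each by sign(x_j-x_i) * sign(y_j-y_i).
  (1,2):dx=+5,dy=-4->D; (1,3):dx=+8,dy=-7->D; (1,4):dx=+6,dy=-8->D; (1,5):dx=+10,dy=-2->D
  (1,6):dx=+2,dy=+1->C; (1,7):dx=+12,dy=+4->C; (1,8):dx=+4,dy=+6->C; (1,9):dx=+7,dy=+7->C
  (2,3):dx=+3,dy=-3->D; (2,4):dx=+1,dy=-4->D; (2,5):dx=+5,dy=+2->C; (2,6):dx=-3,dy=+5->D
  (2,7):dx=+7,dy=+8->C; (2,8):dx=-1,dy=+10->D; (2,9):dx=+2,dy=+11->C; (3,4):dx=-2,dy=-1->C
  (3,5):dx=+2,dy=+5->C; (3,6):dx=-6,dy=+8->D; (3,7):dx=+4,dy=+11->C; (3,8):dx=-4,dy=+13->D
  (3,9):dx=-1,dy=+14->D; (4,5):dx=+4,dy=+6->C; (4,6):dx=-4,dy=+9->D; (4,7):dx=+6,dy=+12->C
  (4,8):dx=-2,dy=+14->D; (4,9):dx=+1,dy=+15->C; (5,6):dx=-8,dy=+3->D; (5,7):dx=+2,dy=+6->C
  (5,8):dx=-6,dy=+8->D; (5,9):dx=-3,dy=+9->D; (6,7):dx=+10,dy=+3->C; (6,8):dx=+2,dy=+5->C
  (6,9):dx=+5,dy=+6->C; (7,8):dx=-8,dy=+2->D; (7,9):dx=-5,dy=+3->D; (8,9):dx=+3,dy=+1->C
Step 2: C = 18, D = 18, total pairs = 36.
Step 3: tau = (C - D)/(n(n-1)/2) = (18 - 18)/36 = 0.000000.
Step 4: Exact two-sided p-value (enumerate n! = 362880 permutations of y under H0): p = 1.000000.
Step 5: alpha = 0.05. fail to reject H0.

tau_b = 0.0000 (C=18, D=18), p = 1.000000, fail to reject H0.


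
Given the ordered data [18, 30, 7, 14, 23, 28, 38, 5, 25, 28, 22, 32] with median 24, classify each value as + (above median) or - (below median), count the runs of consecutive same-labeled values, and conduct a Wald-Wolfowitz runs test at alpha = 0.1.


Step 1: Compute median = 24; label A = above, B = below.
Labels in order: BABBBAABAABA  (n_A = 6, n_B = 6)
Step 2: Count runs R = 8.
Step 3: Under H0 (random ordering), E[R] = 2*n_A*n_B/(n_A+n_B) + 1 = 2*6*6/12 + 1 = 7.0000.
        Var[R] = 2*n_A*n_B*(2*n_A*n_B - n_A - n_B) / ((n_A+n_B)^2 * (n_A+n_B-1)) = 4320/1584 = 2.7273.
        SD[R] = 1.6514.
Step 4: Continuity-corrected z = (R - 0.5 - E[R]) / SD[R] = (8 - 0.5 - 7.0000) / 1.6514 = 0.3028.
Step 5: Two-sided p-value via normal approximation = 2*(1 - Phi(|z|)) = 0.762069.
Step 6: alpha = 0.1. fail to reject H0.

R = 8, z = 0.3028, p = 0.762069, fail to reject H0.


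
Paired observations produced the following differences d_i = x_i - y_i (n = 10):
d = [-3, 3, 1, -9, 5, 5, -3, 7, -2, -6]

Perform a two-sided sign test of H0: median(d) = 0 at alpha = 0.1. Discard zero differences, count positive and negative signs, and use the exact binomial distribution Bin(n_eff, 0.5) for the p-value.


Step 1: Discard zero differences. Original n = 10; n_eff = number of nonzero differences = 10.
Nonzero differences (with sign): -3, +3, +1, -9, +5, +5, -3, +7, -2, -6
Step 2: Count signs: positive = 5, negative = 5.
Step 3: Under H0: P(positive) = 0.5, so the number of positives S ~ Bin(10, 0.5).
Step 4: Two-sided exact p-value = sum of Bin(10,0.5) probabilities at or below the observed probability = 1.000000.
Step 5: alpha = 0.1. fail to reject H0.

n_eff = 10, pos = 5, neg = 5, p = 1.000000, fail to reject H0.
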